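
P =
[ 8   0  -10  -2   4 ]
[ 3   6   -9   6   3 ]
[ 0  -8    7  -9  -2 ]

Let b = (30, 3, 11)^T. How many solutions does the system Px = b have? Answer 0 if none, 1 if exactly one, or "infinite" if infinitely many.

infinite

Row reduce the augmented matrix [P | b].
R2 ← R2 − (3/8)·R1: [0, 6, -21/4, 27/4, 3/2, -33/4]
R3 ← R3 + (4/3)·R2: [0, 0, 0, 0, 0, 0]
The echelon form has 2 nonzero rows, and every pivot lies in the first 5 columns, so rank(P) = rank([P|b]) = 2.
The system is consistent.
rank = 2 < 5 unknowns, so there are infinitely many solutions.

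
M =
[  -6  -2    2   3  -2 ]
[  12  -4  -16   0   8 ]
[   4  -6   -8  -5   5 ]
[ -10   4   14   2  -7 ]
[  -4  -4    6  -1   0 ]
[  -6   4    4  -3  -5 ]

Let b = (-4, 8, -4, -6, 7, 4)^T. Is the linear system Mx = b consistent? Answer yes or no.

no

Row reduce the augmented matrix [M | b].
R2 ← R2 + (2)·R1: [0, -8, -12, 6, 4, 0]
R3 ← R3 + (2/3)·R1: [0, -22/3, -20/3, -3, 11/3, -20/3]
R4 ← R4 − (5/3)·R1: [0, 22/3, 32/3, -3, -11/3, 2/3]
R5 ← R5 − (2/3)·R1: [0, -8/3, 14/3, -3, 4/3, 29/3]
R6 ← R6 − R1: [0, 6, 2, -6, -3, 8]
R3 ← R3 − (11/12)·R2: [0, 0, 13/3, -17/2, 0, -20/3]
R4 ← R4 + (11/12)·R2: [0, 0, -1/3, 5/2, 0, 2/3]
R5 ← R5 − (1/3)·R2: [0, 0, 26/3, -5, 0, 29/3]
R6 ← R6 + (3/4)·R2: [0, 0, -7, -3/2, 0, 8]
R4 ← R4 + (1/13)·R3: [0, 0, 0, 24/13, 0, 2/13]
R5 ← R5 − (2)·R3: [0, 0, 0, 12, 0, 23]
R6 ← R6 + (21/13)·R3: [0, 0, 0, -198/13, 0, -36/13]
R5 ← R5 − (13/2)·R4: [0, 0, 0, 0, 0, 22]
R6 ← R6 + (33/4)·R4: [0, 0, 0, 0, 0, -3/2]
R6 ← R6 + (3/44)·R5: [0, 0, 0, 0, 0, 0]
The echelon form has 5 nonzero rows; the last pivot sits in the augmented column, so rank(M) = 4 but rank([M|b]) = 5.
Since the ranks differ, the system is inconsistent.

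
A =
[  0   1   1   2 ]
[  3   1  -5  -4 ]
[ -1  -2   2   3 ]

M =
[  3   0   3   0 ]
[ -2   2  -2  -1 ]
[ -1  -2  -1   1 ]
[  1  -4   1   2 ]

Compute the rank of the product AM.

2

First compute AM:
[[ -1,  -8,  -1,   4],
 [  8,  28,   8, -14],
 [  2, -20,   2,  10]]
Now row reduce the product.
R2 ← R2 + (8)·R1: [0, -36, 0, 18]
R3 ← R3 + (2)·R1: [0, -36, 0, 18]
R3 ← R3 − R2: [0, 0, 0, 0]
2 nonzero rows, so rank(AM) = 2.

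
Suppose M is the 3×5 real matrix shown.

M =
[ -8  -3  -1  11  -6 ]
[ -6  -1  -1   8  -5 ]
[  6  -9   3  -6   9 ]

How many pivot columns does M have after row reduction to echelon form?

Row reduce to echelon form.
R2 ← R2 − (3/4)·R1: [0, 5/4, -1/4, -1/4, -1/2]
R3 ← R3 + (3/4)·R1: [0, -45/4, 9/4, 9/4, 9/2]
R3 ← R3 + (9)·R2: [0, 0, 0, 0, 0]
Echelon form has 2 nonzero rows, so rank(M) = 2.
Each nonzero row contributes one pivot column: 2 pivot columns.

2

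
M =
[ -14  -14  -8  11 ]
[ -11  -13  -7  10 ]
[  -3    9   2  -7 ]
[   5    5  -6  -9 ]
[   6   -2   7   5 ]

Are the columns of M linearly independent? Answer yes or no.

yes

Row reduce M to echelon form.
R2 ← R2 − (11/14)·R1: [0, -2, -5/7, 19/14]
R3 ← R3 − (3/14)·R1: [0, 12, 26/7, -131/14]
R4 ← R4 + (5/14)·R1: [0, 0, -62/7, -71/14]
R5 ← R5 + (3/7)·R1: [0, -8, 25/7, 68/7]
R3 ← R3 + (6)·R2: [0, 0, -4/7, -17/14]
R5 ← R5 − (4)·R2: [0, 0, 45/7, 30/7]
R4 ← R4 − (31/2)·R3: [0, 0, 0, 55/4]
R5 ← R5 + (45/4)·R3: [0, 0, 0, -75/8]
R5 ← R5 + (15/22)·R4: [0, 0, 0, 0]
4 pivots among 4 columns.
Every column is a pivot column, so the columns are linearly independent.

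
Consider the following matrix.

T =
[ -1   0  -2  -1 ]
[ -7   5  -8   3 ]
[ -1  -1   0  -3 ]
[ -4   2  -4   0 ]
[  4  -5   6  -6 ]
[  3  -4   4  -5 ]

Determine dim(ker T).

Row reduce to echelon form.
R2 ← R2 − (7)·R1: [0, 5, 6, 10]
R3 ← R3 − R1: [0, -1, 2, -2]
R4 ← R4 − (4)·R1: [0, 2, 4, 4]
R5 ← R5 + (4)·R1: [0, -5, -2, -10]
R6 ← R6 + (3)·R1: [0, -4, -2, -8]
R3 ← R3 + (1/5)·R2: [0, 0, 16/5, 0]
R4 ← R4 − (2/5)·R2: [0, 0, 8/5, 0]
R5 ← R5 + R2: [0, 0, 4, 0]
R6 ← R6 + (4/5)·R2: [0, 0, 14/5, 0]
R4 ← R4 − (1/2)·R3: [0, 0, 0, 0]
R5 ← R5 − (5/4)·R3: [0, 0, 0, 0]
R6 ← R6 − (7/8)·R3: [0, 0, 0, 0]
3 nonzero rows, so rank(T) = 3.
T has 4 columns; by rank–nullity, nullity = 4 − 3 = 1.

1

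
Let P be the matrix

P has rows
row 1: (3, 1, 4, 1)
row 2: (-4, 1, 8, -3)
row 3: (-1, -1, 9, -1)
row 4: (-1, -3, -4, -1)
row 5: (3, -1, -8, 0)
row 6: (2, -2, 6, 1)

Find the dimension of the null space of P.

0

Row reduce to echelon form.
R2 ← R2 + (4/3)·R1: [0, 7/3, 40/3, -5/3]
R3 ← R3 + (1/3)·R1: [0, -2/3, 31/3, -2/3]
R4 ← R4 + (1/3)·R1: [0, -8/3, -8/3, -2/3]
R5 ← R5 − R1: [0, -2, -12, -1]
R6 ← R6 − (2/3)·R1: [0, -8/3, 10/3, 1/3]
R3 ← R3 + (2/7)·R2: [0, 0, 99/7, -8/7]
R4 ← R4 + (8/7)·R2: [0, 0, 88/7, -18/7]
R5 ← R5 + (6/7)·R2: [0, 0, -4/7, -17/7]
R6 ← R6 + (8/7)·R2: [0, 0, 130/7, -11/7]
R4 ← R4 − (8/9)·R3: [0, 0, 0, -14/9]
R5 ← R5 + (4/99)·R3: [0, 0, 0, -245/99]
R6 ← R6 − (130/99)·R3: [0, 0, 0, -7/99]
R5 ← R5 − (35/22)·R4: [0, 0, 0, 0]
R6 ← R6 − (1/22)·R4: [0, 0, 0, 0]
4 nonzero rows, so rank(P) = 4.
P has 4 columns; by rank–nullity, nullity = 4 − 4 = 0.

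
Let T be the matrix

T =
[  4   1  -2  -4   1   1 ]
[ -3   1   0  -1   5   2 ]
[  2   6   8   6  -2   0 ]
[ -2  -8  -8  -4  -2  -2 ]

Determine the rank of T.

3

Row reduce to echelon form.
R2 ← R2 + (3/4)·R1: [0, 7/4, -3/2, -4, 23/4, 11/4]
R3 ← R3 − (1/2)·R1: [0, 11/2, 9, 8, -5/2, -1/2]
R4 ← R4 + (1/2)·R1: [0, -15/2, -9, -6, -3/2, -3/2]
R3 ← R3 − (22/7)·R2: [0, 0, 96/7, 144/7, -144/7, -64/7]
R4 ← R4 + (30/7)·R2: [0, 0, -108/7, -162/7, 162/7, 72/7]
R4 ← R4 + (9/8)·R3: [0, 0, 0, 0, 0, 0]
Echelon form has 3 nonzero rows, so rank(T) = 3.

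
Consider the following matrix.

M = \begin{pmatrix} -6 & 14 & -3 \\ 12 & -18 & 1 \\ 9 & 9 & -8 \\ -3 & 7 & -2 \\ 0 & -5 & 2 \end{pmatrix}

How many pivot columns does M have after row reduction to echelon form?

Row reduce to echelon form.
R2 ← R2 + (2)·R1: [0, 10, -5]
R3 ← R3 + (3/2)·R1: [0, 30, -25/2]
R4 ← R4 − (1/2)·R1: [0, 0, -1/2]
R3 ← R3 − (3)·R2: [0, 0, 5/2]
R5 ← R5 + (1/2)·R2: [0, 0, -1/2]
R4 ← R4 + (1/5)·R3: [0, 0, 0]
R5 ← R5 + (1/5)·R3: [0, 0, 0]
Echelon form has 3 nonzero rows, so rank(M) = 3.
Each nonzero row contributes one pivot column: 3 pivot columns.

3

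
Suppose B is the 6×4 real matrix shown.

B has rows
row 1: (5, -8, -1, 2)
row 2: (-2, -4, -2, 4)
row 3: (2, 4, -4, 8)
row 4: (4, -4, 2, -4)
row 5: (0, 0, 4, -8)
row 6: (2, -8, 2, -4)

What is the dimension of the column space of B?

3

Row reduce to echelon form.
R2 ← R2 + (2/5)·R1: [0, -36/5, -12/5, 24/5]
R3 ← R3 − (2/5)·R1: [0, 36/5, -18/5, 36/5]
R4 ← R4 − (4/5)·R1: [0, 12/5, 14/5, -28/5]
R6 ← R6 − (2/5)·R1: [0, -24/5, 12/5, -24/5]
R3 ← R3 + R2: [0, 0, -6, 12]
R4 ← R4 + (1/3)·R2: [0, 0, 2, -4]
R6 ← R6 − (2/3)·R2: [0, 0, 4, -8]
R4 ← R4 + (1/3)·R3: [0, 0, 0, 0]
R5 ← R5 + (2/3)·R3: [0, 0, 0, 0]
R6 ← R6 + (2/3)·R3: [0, 0, 0, 0]
Echelon form has 3 nonzero rows, so rank(B) = 3.
The column space has dimension equal to the rank: 3.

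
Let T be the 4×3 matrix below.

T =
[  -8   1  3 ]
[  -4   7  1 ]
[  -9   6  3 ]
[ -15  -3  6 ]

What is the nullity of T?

1

Row reduce to echelon form.
R2 ← R2 − (1/2)·R1: [0, 13/2, -1/2]
R3 ← R3 − (9/8)·R1: [0, 39/8, -3/8]
R4 ← R4 − (15/8)·R1: [0, -39/8, 3/8]
R3 ← R3 − (3/4)·R2: [0, 0, 0]
R4 ← R4 + (3/4)·R2: [0, 0, 0]
2 nonzero rows, so rank(T) = 2.
T has 3 columns; by rank–nullity, nullity = 3 − 2 = 1.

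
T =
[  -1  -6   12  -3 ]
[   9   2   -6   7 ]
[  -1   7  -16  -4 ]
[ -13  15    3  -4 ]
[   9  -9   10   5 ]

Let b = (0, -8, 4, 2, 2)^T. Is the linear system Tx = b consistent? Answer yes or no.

Row reduce the augmented matrix [T | b].
R2 ← R2 + (9)·R1: [0, -52, 102, -20, -8]
R3 ← R3 − R1: [0, 13, -28, -1, 4]
R4 ← R4 − (13)·R1: [0, 93, -153, 35, 2]
R5 ← R5 + (9)·R1: [0, -63, 118, -22, 2]
R3 ← R3 + (1/4)·R2: [0, 0, -5/2, -6, 2]
R4 ← R4 + (93/52)·R2: [0, 0, 765/26, -10/13, -160/13]
R5 ← R5 − (63/52)·R2: [0, 0, -145/26, 29/13, 152/13]
R4 ← R4 + (153/13)·R3: [0, 0, 0, -928/13, 146/13]
R5 ← R5 − (29/13)·R3: [0, 0, 0, 203/13, 94/13]
R5 ← R5 + (7/32)·R4: [0, 0, 0, 0, 155/16]
The echelon form has 5 nonzero rows; the last pivot sits in the augmented column, so rank(T) = 4 but rank([T|b]) = 5.
Since the ranks differ, the system is inconsistent.

no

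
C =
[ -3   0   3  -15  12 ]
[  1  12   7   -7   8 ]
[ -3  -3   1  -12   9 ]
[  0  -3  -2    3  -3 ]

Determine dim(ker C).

3

Row reduce to echelon form.
R2 ← R2 + (1/3)·R1: [0, 12, 8, -12, 12]
R3 ← R3 − R1: [0, -3, -2, 3, -3]
R3 ← R3 + (1/4)·R2: [0, 0, 0, 0, 0]
R4 ← R4 + (1/4)·R2: [0, 0, 0, 0, 0]
2 nonzero rows, so rank(C) = 2.
C has 5 columns; by rank–nullity, nullity = 5 − 2 = 3.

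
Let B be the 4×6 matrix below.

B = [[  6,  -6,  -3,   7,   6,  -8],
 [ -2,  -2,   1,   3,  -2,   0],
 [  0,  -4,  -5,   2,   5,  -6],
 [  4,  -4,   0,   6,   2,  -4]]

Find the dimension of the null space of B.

Row reduce to echelon form.
R2 ← R2 + (1/3)·R1: [0, -4, 0, 16/3, 0, -8/3]
R4 ← R4 − (2/3)·R1: [0, 0, 2, 4/3, -2, 4/3]
R3 ← R3 − R2: [0, 0, -5, -10/3, 5, -10/3]
R4 ← R4 + (2/5)·R3: [0, 0, 0, 0, 0, 0]
3 nonzero rows, so rank(B) = 3.
B has 6 columns; by rank–nullity, nullity = 6 − 3 = 3.

3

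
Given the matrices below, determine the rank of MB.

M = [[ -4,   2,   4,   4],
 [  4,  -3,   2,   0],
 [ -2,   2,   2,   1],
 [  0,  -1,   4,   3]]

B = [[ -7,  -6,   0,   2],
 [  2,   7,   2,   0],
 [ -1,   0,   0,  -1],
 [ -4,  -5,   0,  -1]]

First compute MB:
[[ 12,  18,   4, -16],
 [-36, -45,  -6,   6],
 [ 12,  21,   4,  -7],
 [-18, -22,  -2,  -7]]
Now row reduce the product.
R2 ← R2 + (3)·R1: [0, 9, 6, -42]
R3 ← R3 − R1: [0, 3, 0, 9]
R4 ← R4 + (3/2)·R1: [0, 5, 4, -31]
R3 ← R3 − (1/3)·R2: [0, 0, -2, 23]
R4 ← R4 − (5/9)·R2: [0, 0, 2/3, -23/3]
R4 ← R4 + (1/3)·R3: [0, 0, 0, 0]
3 nonzero rows, so rank(MB) = 3.

3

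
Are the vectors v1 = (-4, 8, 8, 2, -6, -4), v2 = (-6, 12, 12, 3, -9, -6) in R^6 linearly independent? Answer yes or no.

no

Form the matrix with these vectors as rows and row reduce.
R2 ← R2 − (3/2)·R1: [0, 0, 0, 0, 0, 0]
1 nonzero row, so the 2 vectors span a space of dimension 1.
Since 1 < 2, the vectors are linearly dependent.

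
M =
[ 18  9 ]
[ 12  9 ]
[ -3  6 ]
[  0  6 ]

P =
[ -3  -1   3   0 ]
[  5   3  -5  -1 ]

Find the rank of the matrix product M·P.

First compute MP:
[[ -9,   9,   9,  -9],
 [  9,  15,  -9,  -9],
 [ 39,  21, -39,  -6],
 [ 30,  18, -30,  -6]]
Now row reduce the product.
R2 ← R2 + R1: [0, 24, 0, -18]
R3 ← R3 + (13/3)·R1: [0, 60, 0, -45]
R4 ← R4 + (10/3)·R1: [0, 48, 0, -36]
R3 ← R3 − (5/2)·R2: [0, 0, 0, 0]
R4 ← R4 − (2)·R2: [0, 0, 0, 0]
2 nonzero rows, so rank(MP) = 2.

2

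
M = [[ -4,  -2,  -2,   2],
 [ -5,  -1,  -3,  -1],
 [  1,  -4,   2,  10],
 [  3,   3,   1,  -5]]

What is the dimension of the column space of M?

2

Row reduce to echelon form.
R2 ← R2 − (5/4)·R1: [0, 3/2, -1/2, -7/2]
R3 ← R3 + (1/4)·R1: [0, -9/2, 3/2, 21/2]
R4 ← R4 + (3/4)·R1: [0, 3/2, -1/2, -7/2]
R3 ← R3 + (3)·R2: [0, 0, 0, 0]
R4 ← R4 − R2: [0, 0, 0, 0]
Echelon form has 2 nonzero rows, so rank(M) = 2.
The column space has dimension equal to the rank: 2.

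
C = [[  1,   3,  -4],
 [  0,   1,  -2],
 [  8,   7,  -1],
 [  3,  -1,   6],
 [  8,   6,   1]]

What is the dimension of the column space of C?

3

Row reduce to echelon form.
R3 ← R3 − (8)·R1: [0, -17, 31]
R4 ← R4 − (3)·R1: [0, -10, 18]
R5 ← R5 − (8)·R1: [0, -18, 33]
R3 ← R3 + (17)·R2: [0, 0, -3]
R4 ← R4 + (10)·R2: [0, 0, -2]
R5 ← R5 + (18)·R2: [0, 0, -3]
R4 ← R4 − (2/3)·R3: [0, 0, 0]
R5 ← R5 − R3: [0, 0, 0]
Echelon form has 3 nonzero rows, so rank(C) = 3.
The column space has dimension equal to the rank: 3.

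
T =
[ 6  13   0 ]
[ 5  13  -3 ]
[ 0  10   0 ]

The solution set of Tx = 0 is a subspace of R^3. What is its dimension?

0

Row reduce to echelon form.
R2 ← R2 − (5/6)·R1: [0, 13/6, -3]
R3 ← R3 − (60/13)·R2: [0, 0, 180/13]
3 nonzero rows, so rank(T) = 3.
T has 3 columns; by rank–nullity, nullity = 3 − 3 = 0.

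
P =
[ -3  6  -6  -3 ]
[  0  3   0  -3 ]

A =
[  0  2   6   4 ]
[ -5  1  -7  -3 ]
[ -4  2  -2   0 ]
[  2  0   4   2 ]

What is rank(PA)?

First compute PA:
[[-12, -12, -60, -36],
 [-21,   3, -33, -15]]
Now row reduce the product.
R2 ← R2 − (7/4)·R1: [0, 24, 72, 48]
2 nonzero rows, so rank(PA) = 2.

2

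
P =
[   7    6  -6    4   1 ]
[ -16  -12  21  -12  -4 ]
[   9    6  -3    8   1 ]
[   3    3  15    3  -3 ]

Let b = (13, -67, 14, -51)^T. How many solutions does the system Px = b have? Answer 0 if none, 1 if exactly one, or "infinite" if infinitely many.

infinite

Row reduce the augmented matrix [P | b].
R2 ← R2 + (16/7)·R1: [0, 12/7, 51/7, -20/7, -12/7, -261/7]
R3 ← R3 − (9/7)·R1: [0, -12/7, 33/7, 20/7, -2/7, -19/7]
R4 ← R4 − (3/7)·R1: [0, 3/7, 123/7, 9/7, -24/7, -396/7]
R3 ← R3 + R2: [0, 0, 12, 0, -2, -40]
R4 ← R4 − (1/4)·R2: [0, 0, 63/4, 2, -3, -189/4]
R4 ← R4 − (21/16)·R3: [0, 0, 0, 2, -3/8, 21/4]
The echelon form has 4 nonzero rows, and every pivot lies in the first 5 columns, so rank(P) = rank([P|b]) = 4.
The system is consistent.
rank = 4 < 5 unknowns, so there are infinitely many solutions.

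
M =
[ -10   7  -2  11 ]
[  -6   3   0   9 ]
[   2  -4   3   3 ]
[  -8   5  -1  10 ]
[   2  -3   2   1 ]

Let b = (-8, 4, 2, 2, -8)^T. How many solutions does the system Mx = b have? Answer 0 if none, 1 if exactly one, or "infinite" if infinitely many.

Row reduce the augmented matrix [M | b].
R2 ← R2 − (3/5)·R1: [0, -6/5, 6/5, 12/5, 44/5]
R3 ← R3 + (1/5)·R1: [0, -13/5, 13/5, 26/5, 2/5]
R4 ← R4 − (4/5)·R1: [0, -3/5, 3/5, 6/5, 42/5]
R5 ← R5 + (1/5)·R1: [0, -8/5, 8/5, 16/5, -48/5]
R3 ← R3 − (13/6)·R2: [0, 0, 0, 0, -56/3]
R4 ← R4 − (1/2)·R2: [0, 0, 0, 0, 4]
R5 ← R5 − (4/3)·R2: [0, 0, 0, 0, -64/3]
R4 ← R4 + (3/14)·R3: [0, 0, 0, 0, 0]
R5 ← R5 − (8/7)·R3: [0, 0, 0, 0, 0]
The echelon form has 3 nonzero rows; the last pivot sits in the augmented column, so rank(M) = 2 but rank([M|b]) = 3.
Since the ranks differ, the system is inconsistent.
It has no solutions.

0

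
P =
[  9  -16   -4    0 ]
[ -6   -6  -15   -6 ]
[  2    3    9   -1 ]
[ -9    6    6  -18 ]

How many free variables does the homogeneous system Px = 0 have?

1

Row reduce to echelon form.
R2 ← R2 + (2/3)·R1: [0, -50/3, -53/3, -6]
R3 ← R3 − (2/9)·R1: [0, 59/9, 89/9, -1]
R4 ← R4 + R1: [0, -10, 2, -18]
R3 ← R3 + (59/150)·R2: [0, 0, 147/50, -84/25]
R4 ← R4 − (3/5)·R2: [0, 0, 63/5, -72/5]
R4 ← R4 − (30/7)·R3: [0, 0, 0, 0]
3 nonzero rows, so rank(P) = 3.
P has 4 columns; by rank–nullity, nullity = 4 − 3 = 1.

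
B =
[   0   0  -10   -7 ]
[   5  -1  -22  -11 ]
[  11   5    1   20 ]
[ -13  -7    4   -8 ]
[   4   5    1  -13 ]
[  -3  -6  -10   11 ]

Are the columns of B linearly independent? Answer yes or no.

Row reduce B to echelon form.
Swap R1 ↔ R2
R3 ← R3 − (11/5)·R1: [0, 36/5, 247/5, 221/5]
R4 ← R4 + (13/5)·R1: [0, -48/5, -266/5, -183/5]
R5 ← R5 − (4/5)·R1: [0, 29/5, 93/5, -21/5]
R6 ← R6 + (3/5)·R1: [0, -33/5, -116/5, 22/5]
Swap R2 ↔ R3
R4 ← R4 + (4/3)·R2: [0, 0, 38/3, 67/3]
R5 ← R5 − (29/36)·R2: [0, 0, -763/36, -1433/36]
R6 ← R6 + (11/12)·R2: [0, 0, 265/12, 539/12]
R4 ← R4 + (19/15)·R3: [0, 0, 0, 202/15]
R5 ← R5 − (763/360)·R3: [0, 0, 0, -8989/360]
R6 ← R6 + (53/24)·R3: [0, 0, 0, 707/24]
R5 ← R5 + (89/48)·R4: [0, 0, 0, 0]
R6 ← R6 − (35/16)·R4: [0, 0, 0, 0]
4 pivots among 4 columns.
Every column is a pivot column, so the columns are linearly independent.

yes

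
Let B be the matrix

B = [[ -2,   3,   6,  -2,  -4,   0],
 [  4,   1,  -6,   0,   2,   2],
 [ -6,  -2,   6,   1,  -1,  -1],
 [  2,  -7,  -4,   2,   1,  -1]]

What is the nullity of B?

Row reduce to echelon form.
R2 ← R2 + (2)·R1: [0, 7, 6, -4, -6, 2]
R3 ← R3 − (3)·R1: [0, -11, -12, 7, 11, -1]
R4 ← R4 + R1: [0, -4, 2, 0, -3, -1]
R3 ← R3 + (11/7)·R2: [0, 0, -18/7, 5/7, 11/7, 15/7]
R4 ← R4 + (4/7)·R2: [0, 0, 38/7, -16/7, -45/7, 1/7]
R4 ← R4 + (19/9)·R3: [0, 0, 0, -7/9, -28/9, 14/3]
4 nonzero rows, so rank(B) = 4.
B has 6 columns; by rank–nullity, nullity = 6 − 4 = 2.

2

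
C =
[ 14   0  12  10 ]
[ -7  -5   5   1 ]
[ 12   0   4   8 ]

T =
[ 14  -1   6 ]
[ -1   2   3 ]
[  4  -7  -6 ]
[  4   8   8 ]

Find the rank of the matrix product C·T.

First compute CT:
[[284, -18,  92],
 [-69, -30, -79],
 [216,  24, 112]]
Now row reduce the product.
R2 ← R2 + (69/284)·R1: [0, -4881/142, -4022/71]
R3 ← R3 − (54/71)·R1: [0, 2676/71, 2984/71]
R3 ← R3 + (1784/1627)·R2: [0, 0, -32680/1627]
3 nonzero rows, so rank(CT) = 3.

3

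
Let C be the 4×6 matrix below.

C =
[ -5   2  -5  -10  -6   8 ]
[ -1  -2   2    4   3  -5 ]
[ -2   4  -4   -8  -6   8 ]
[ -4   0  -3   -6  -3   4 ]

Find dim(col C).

Row reduce to echelon form.
R2 ← R2 − (1/5)·R1: [0, -12/5, 3, 6, 21/5, -33/5]
R3 ← R3 − (2/5)·R1: [0, 16/5, -2, -4, -18/5, 24/5]
R4 ← R4 − (4/5)·R1: [0, -8/5, 1, 2, 9/5, -12/5]
R3 ← R3 + (4/3)·R2: [0, 0, 2, 4, 2, -4]
R4 ← R4 − (2/3)·R2: [0, 0, -1, -2, -1, 2]
R4 ← R4 + (1/2)·R3: [0, 0, 0, 0, 0, 0]
Echelon form has 3 nonzero rows, so rank(C) = 3.
The column space has dimension equal to the rank: 3.

3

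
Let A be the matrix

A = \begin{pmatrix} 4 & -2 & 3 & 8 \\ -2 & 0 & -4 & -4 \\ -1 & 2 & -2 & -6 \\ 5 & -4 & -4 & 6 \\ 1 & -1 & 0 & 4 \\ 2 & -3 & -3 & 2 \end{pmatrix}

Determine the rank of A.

Row reduce to echelon form.
R2 ← R2 + (1/2)·R1: [0, -1, -5/2, 0]
R3 ← R3 + (1/4)·R1: [0, 3/2, -5/4, -4]
R4 ← R4 − (5/4)·R1: [0, -3/2, -31/4, -4]
R5 ← R5 − (1/4)·R1: [0, -1/2, -3/4, 2]
R6 ← R6 − (1/2)·R1: [0, -2, -9/2, -2]
R3 ← R3 + (3/2)·R2: [0, 0, -5, -4]
R4 ← R4 − (3/2)·R2: [0, 0, -4, -4]
R5 ← R5 − (1/2)·R2: [0, 0, 1/2, 2]
R6 ← R6 − (2)·R2: [0, 0, 1/2, -2]
R4 ← R4 − (4/5)·R3: [0, 0, 0, -4/5]
R5 ← R5 + (1/10)·R3: [0, 0, 0, 8/5]
R6 ← R6 + (1/10)·R3: [0, 0, 0, -12/5]
R5 ← R5 + (2)·R4: [0, 0, 0, 0]
R6 ← R6 − (3)·R4: [0, 0, 0, 0]
Echelon form has 4 nonzero rows, so rank(A) = 4.

4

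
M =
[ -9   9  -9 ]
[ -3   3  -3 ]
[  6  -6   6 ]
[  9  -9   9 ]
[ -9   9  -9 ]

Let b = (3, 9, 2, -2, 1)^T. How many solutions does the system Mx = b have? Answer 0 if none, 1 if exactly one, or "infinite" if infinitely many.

0

Row reduce the augmented matrix [M | b].
R2 ← R2 − (1/3)·R1: [0, 0, 0, 8]
R3 ← R3 + (2/3)·R1: [0, 0, 0, 4]
R4 ← R4 + R1: [0, 0, 0, 1]
R5 ← R5 − R1: [0, 0, 0, -2]
R3 ← R3 − (1/2)·R2: [0, 0, 0, 0]
R4 ← R4 − (1/8)·R2: [0, 0, 0, 0]
R5 ← R5 + (1/4)·R2: [0, 0, 0, 0]
The echelon form has 2 nonzero rows; the last pivot sits in the augmented column, so rank(M) = 1 but rank([M|b]) = 2.
Since the ranks differ, the system is inconsistent.
It has no solutions.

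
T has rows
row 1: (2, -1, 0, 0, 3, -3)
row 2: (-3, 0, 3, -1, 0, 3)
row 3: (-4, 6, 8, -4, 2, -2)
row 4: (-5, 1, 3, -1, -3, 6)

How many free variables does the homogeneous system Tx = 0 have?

Row reduce to echelon form.
R2 ← R2 + (3/2)·R1: [0, -3/2, 3, -1, 9/2, -3/2]
R3 ← R3 + (2)·R1: [0, 4, 8, -4, 8, -8]
R4 ← R4 + (5/2)·R1: [0, -3/2, 3, -1, 9/2, -3/2]
R3 ← R3 + (8/3)·R2: [0, 0, 16, -20/3, 20, -12]
R4 ← R4 − R2: [0, 0, 0, 0, 0, 0]
3 nonzero rows, so rank(T) = 3.
T has 6 columns; by rank–nullity, nullity = 6 − 3 = 3.

3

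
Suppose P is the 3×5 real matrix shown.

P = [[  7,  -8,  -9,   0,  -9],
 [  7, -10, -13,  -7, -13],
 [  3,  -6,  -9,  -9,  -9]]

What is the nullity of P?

Row reduce to echelon form.
R2 ← R2 − R1: [0, -2, -4, -7, -4]
R3 ← R3 − (3/7)·R1: [0, -18/7, -36/7, -9, -36/7]
R3 ← R3 − (9/7)·R2: [0, 0, 0, 0, 0]
2 nonzero rows, so rank(P) = 2.
P has 5 columns; by rank–nullity, nullity = 5 − 2 = 3.

3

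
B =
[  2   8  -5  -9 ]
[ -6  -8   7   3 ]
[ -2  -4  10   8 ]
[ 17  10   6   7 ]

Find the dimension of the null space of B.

Row reduce to echelon form.
R2 ← R2 + (3)·R1: [0, 16, -8, -24]
R3 ← R3 + R1: [0, 4, 5, -1]
R4 ← R4 − (17/2)·R1: [0, -58, 97/2, 167/2]
R3 ← R3 − (1/4)·R2: [0, 0, 7, 5]
R4 ← R4 + (29/8)·R2: [0, 0, 39/2, -7/2]
R4 ← R4 − (39/14)·R3: [0, 0, 0, -122/7]
4 nonzero rows, so rank(B) = 4.
B has 4 columns; by rank–nullity, nullity = 4 − 4 = 0.

0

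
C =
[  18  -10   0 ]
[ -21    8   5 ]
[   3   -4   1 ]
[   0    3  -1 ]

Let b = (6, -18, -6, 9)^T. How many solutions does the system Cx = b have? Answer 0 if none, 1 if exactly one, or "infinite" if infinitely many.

Row reduce the augmented matrix [C | b].
R2 ← R2 + (7/6)·R1: [0, -11/3, 5, -11]
R3 ← R3 − (1/6)·R1: [0, -7/3, 1, -7]
R3 ← R3 − (7/11)·R2: [0, 0, -24/11, 0]
R4 ← R4 + (9/11)·R2: [0, 0, 34/11, 0]
R4 ← R4 + (17/12)·R3: [0, 0, 0, 0]
The echelon form has 3 nonzero rows, and every pivot lies in the first 3 columns, so rank(C) = rank([C|b]) = 3.
The system is consistent.
rank = 3 = number of unknowns, so the solution is unique.

1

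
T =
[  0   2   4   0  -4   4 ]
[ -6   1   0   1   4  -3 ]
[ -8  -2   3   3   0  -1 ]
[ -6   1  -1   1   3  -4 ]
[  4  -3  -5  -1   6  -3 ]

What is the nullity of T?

2

Row reduce to echelon form.
Swap R1 ↔ R2
R3 ← R3 − (4/3)·R1: [0, -10/3, 3, 5/3, -16/3, 3]
R4 ← R4 − R1: [0, 0, -1, 0, -1, -1]
R5 ← R5 + (2/3)·R1: [0, -7/3, -5, -1/3, 26/3, -5]
R3 ← R3 + (5/3)·R2: [0, 0, 29/3, 5/3, -12, 29/3]
R5 ← R5 + (7/6)·R2: [0, 0, -1/3, -1/3, 4, -1/3]
R4 ← R4 + (3/29)·R3: [0, 0, 0, 5/29, -65/29, 0]
R5 ← R5 + (1/29)·R3: [0, 0, 0, -8/29, 104/29, 0]
R5 ← R5 + (8/5)·R4: [0, 0, 0, 0, 0, 0]
4 nonzero rows, so rank(T) = 4.
T has 6 columns; by rank–nullity, nullity = 6 − 4 = 2.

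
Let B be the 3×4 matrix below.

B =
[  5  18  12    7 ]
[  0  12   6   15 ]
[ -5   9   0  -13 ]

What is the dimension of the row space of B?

Row reduce to echelon form.
R3 ← R3 + R1: [0, 27, 12, -6]
R3 ← R3 − (9/4)·R2: [0, 0, -3/2, -159/4]
Echelon form has 3 nonzero rows, so rank(B) = 3.
The row space has dimension equal to the rank: 3.

3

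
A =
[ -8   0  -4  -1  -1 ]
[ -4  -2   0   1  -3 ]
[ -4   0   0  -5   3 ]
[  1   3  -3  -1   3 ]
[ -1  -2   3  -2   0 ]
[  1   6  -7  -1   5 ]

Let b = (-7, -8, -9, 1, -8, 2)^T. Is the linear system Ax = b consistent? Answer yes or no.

no

Row reduce the augmented matrix [A | b].
R2 ← R2 − (1/2)·R1: [0, -2, 2, 3/2, -5/2, -9/2]
R3 ← R3 − (1/2)·R1: [0, 0, 2, -9/2, 7/2, -11/2]
R4 ← R4 + (1/8)·R1: [0, 3, -7/2, -9/8, 23/8, 1/8]
R5 ← R5 − (1/8)·R1: [0, -2, 7/2, -15/8, 1/8, -57/8]
R6 ← R6 + (1/8)·R1: [0, 6, -15/2, -9/8, 39/8, 9/8]
R4 ← R4 + (3/2)·R2: [0, 0, -1/2, 9/8, -7/8, -53/8]
R5 ← R5 − R2: [0, 0, 3/2, -27/8, 21/8, -21/8]
R6 ← R6 + (3)·R2: [0, 0, -3/2, 27/8, -21/8, -99/8]
R4 ← R4 + (1/4)·R3: [0, 0, 0, 0, 0, -8]
R5 ← R5 − (3/4)·R3: [0, 0, 0, 0, 0, 3/2]
R6 ← R6 + (3/4)·R3: [0, 0, 0, 0, 0, -33/2]
R5 ← R5 + (3/16)·R4: [0, 0, 0, 0, 0, 0]
R6 ← R6 − (33/16)·R4: [0, 0, 0, 0, 0, 0]
The echelon form has 4 nonzero rows; the last pivot sits in the augmented column, so rank(A) = 3 but rank([A|b]) = 4.
Since the ranks differ, the system is inconsistent.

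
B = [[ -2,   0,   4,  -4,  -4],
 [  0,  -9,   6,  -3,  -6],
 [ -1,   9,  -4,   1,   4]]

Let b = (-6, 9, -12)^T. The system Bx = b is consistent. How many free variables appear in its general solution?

Row reduce the augmented matrix [B | b].
R3 ← R3 − (1/2)·R1: [0, 9, -6, 3, 6, -9]
R3 ← R3 + R2: [0, 0, 0, 0, 0, 0]
The echelon form has 2 nonzero rows, and every pivot lies in the first 5 columns, so rank(B) = rank([B|b]) = 2.
The system is consistent.
Free variables = (unknowns) − (rank) = 5 − 2 = 3.

3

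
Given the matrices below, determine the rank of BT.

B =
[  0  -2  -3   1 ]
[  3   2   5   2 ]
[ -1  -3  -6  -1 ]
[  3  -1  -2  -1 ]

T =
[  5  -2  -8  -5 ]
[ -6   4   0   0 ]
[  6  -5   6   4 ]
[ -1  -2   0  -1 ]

3

First compute BT:
[[ -7,   5, -18, -13],
 [ 31, -27,   6,   3],
 [-22,  22, -28, -18],
 [ 10,   2, -36, -22]]
Now row reduce the product.
R2 ← R2 + (31/7)·R1: [0, -34/7, -516/7, -382/7]
R3 ← R3 − (22/7)·R1: [0, 44/7, 200/7, 160/7]
R4 ← R4 + (10/7)·R1: [0, 64/7, -432/7, -284/7]
R3 ← R3 + (22/17)·R2: [0, 0, -1136/17, -812/17]
R4 ← R4 + (32/17)·R2: [0, 0, -3408/17, -2436/17]
R4 ← R4 − (3)·R3: [0, 0, 0, 0]
3 nonzero rows, so rank(BT) = 3.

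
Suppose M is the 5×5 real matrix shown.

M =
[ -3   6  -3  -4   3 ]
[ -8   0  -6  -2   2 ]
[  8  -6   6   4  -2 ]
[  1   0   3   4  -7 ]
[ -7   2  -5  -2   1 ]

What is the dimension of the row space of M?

Row reduce to echelon form.
R2 ← R2 − (8/3)·R1: [0, -16, 2, 26/3, -6]
R3 ← R3 + (8/3)·R1: [0, 10, -2, -20/3, 6]
R4 ← R4 + (1/3)·R1: [0, 2, 2, 8/3, -6]
R5 ← R5 − (7/3)·R1: [0, -12, 2, 22/3, -6]
R3 ← R3 + (5/8)·R2: [0, 0, -3/4, -5/4, 9/4]
R4 ← R4 + (1/8)·R2: [0, 0, 9/4, 15/4, -27/4]
R5 ← R5 − (3/4)·R2: [0, 0, 1/2, 5/6, -3/2]
R4 ← R4 + (3)·R3: [0, 0, 0, 0, 0]
R5 ← R5 + (2/3)·R3: [0, 0, 0, 0, 0]
Echelon form has 3 nonzero rows, so rank(M) = 3.
The row space has dimension equal to the rank: 3.

3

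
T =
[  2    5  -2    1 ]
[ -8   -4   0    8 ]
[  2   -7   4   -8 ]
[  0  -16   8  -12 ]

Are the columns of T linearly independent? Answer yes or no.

Row reduce T to echelon form.
R2 ← R2 + (4)·R1: [0, 16, -8, 12]
R3 ← R3 − R1: [0, -12, 6, -9]
R3 ← R3 + (3/4)·R2: [0, 0, 0, 0]
R4 ← R4 + R2: [0, 0, 0, 0]
2 pivots among 4 columns.
Only 2 < 4 pivot columns, so the columns are linearly dependent.

no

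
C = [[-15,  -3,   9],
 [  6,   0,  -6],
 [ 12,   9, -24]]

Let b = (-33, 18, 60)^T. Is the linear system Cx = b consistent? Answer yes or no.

Row reduce the augmented matrix [C | b].
R2 ← R2 + (2/5)·R1: [0, -6/5, -12/5, 24/5]
R3 ← R3 + (4/5)·R1: [0, 33/5, -84/5, 168/5]
R3 ← R3 + (11/2)·R2: [0, 0, -30, 60]
The echelon form has 3 nonzero rows, and every pivot lies in the first 3 columns, so rank(C) = rank([C|b]) = 3.
The system is consistent.

yes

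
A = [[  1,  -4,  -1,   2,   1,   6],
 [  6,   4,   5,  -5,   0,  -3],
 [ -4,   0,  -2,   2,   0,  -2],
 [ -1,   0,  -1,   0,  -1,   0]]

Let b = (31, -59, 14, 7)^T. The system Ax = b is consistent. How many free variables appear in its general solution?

Row reduce the augmented matrix [A | b].
R2 ← R2 − (6)·R1: [0, 28, 11, -17, -6, -39, -245]
R3 ← R3 + (4)·R1: [0, -16, -6, 10, 4, 22, 138]
R4 ← R4 + R1: [0, -4, -2, 2, 0, 6, 38]
R3 ← R3 + (4/7)·R2: [0, 0, 2/7, 2/7, 4/7, -2/7, -2]
R4 ← R4 + (1/7)·R2: [0, 0, -3/7, -3/7, -6/7, 3/7, 3]
R4 ← R4 + (3/2)·R3: [0, 0, 0, 0, 0, 0, 0]
The echelon form has 3 nonzero rows, and every pivot lies in the first 6 columns, so rank(A) = rank([A|b]) = 3.
The system is consistent.
Free variables = (unknowns) − (rank) = 6 − 3 = 3.

3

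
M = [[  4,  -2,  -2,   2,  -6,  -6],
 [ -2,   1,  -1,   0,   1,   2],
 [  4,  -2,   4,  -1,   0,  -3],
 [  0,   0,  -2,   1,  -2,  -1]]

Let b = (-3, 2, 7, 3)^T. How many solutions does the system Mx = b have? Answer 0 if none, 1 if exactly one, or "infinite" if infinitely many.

Row reduce the augmented matrix [M | b].
R2 ← R2 + (1/2)·R1: [0, 0, -2, 1, -2, -1, 1/2]
R3 ← R3 − R1: [0, 0, 6, -3, 6, 3, 10]
R3 ← R3 + (3)·R2: [0, 0, 0, 0, 0, 0, 23/2]
R4 ← R4 − R2: [0, 0, 0, 0, 0, 0, 5/2]
R4 ← R4 − (5/23)·R3: [0, 0, 0, 0, 0, 0, 0]
The echelon form has 3 nonzero rows; the last pivot sits in the augmented column, so rank(M) = 2 but rank([M|b]) = 3.
Since the ranks differ, the system is inconsistent.
It has no solutions.

0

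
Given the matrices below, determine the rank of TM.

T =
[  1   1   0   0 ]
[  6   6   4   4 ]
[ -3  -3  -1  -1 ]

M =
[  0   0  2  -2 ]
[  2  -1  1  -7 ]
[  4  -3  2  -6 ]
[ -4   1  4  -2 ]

First compute TM:
[[  2,  -1,   3,  -9],
 [ 12, -14,  42, -86],
 [ -6,   5, -15,  35]]
Now row reduce the product.
R2 ← R2 − (6)·R1: [0, -8, 24, -32]
R3 ← R3 + (3)·R1: [0, 2, -6, 8]
R3 ← R3 + (1/4)·R2: [0, 0, 0, 0]
2 nonzero rows, so rank(TM) = 2.

2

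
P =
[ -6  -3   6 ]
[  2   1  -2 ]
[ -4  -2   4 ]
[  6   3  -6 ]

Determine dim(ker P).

Row reduce to echelon form.
R2 ← R2 + (1/3)·R1: [0, 0, 0]
R3 ← R3 − (2/3)·R1: [0, 0, 0]
R4 ← R4 + R1: [0, 0, 0]
1 nonzero row, so rank(P) = 1.
P has 3 columns; by rank–nullity, nullity = 3 − 1 = 2.

2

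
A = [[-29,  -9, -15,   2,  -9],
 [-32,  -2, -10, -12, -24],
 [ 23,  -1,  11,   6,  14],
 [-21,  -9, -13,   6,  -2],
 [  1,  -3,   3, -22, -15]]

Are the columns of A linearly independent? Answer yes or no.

no

Row reduce A to echelon form.
R2 ← R2 − (32/29)·R1: [0, 230/29, 190/29, -412/29, -408/29]
R3 ← R3 + (23/29)·R1: [0, -236/29, -26/29, 220/29, 199/29]
R4 ← R4 − (21/29)·R1: [0, -72/29, -62/29, 132/29, 131/29]
R5 ← R5 + (1/29)·R1: [0, -96/29, 72/29, -636/29, -444/29]
R3 ← R3 + (118/115)·R2: [0, 0, 134/23, -804/115, -871/115]
R4 ← R4 + (36/115)·R2: [0, 0, -2/23, 12/115, 13/115]
R5 ← R5 + (48/115)·R2: [0, 0, 120/23, -3204/115, -2436/115]
R4 ← R4 + (1/67)·R3: [0, 0, 0, 0, 0]
R5 ← R5 − (60/67)·R3: [0, 0, 0, -108/5, -72/5]
Swap R4 ↔ R5
4 pivots among 5 columns.
Only 4 < 5 pivot columns, so the columns are linearly dependent.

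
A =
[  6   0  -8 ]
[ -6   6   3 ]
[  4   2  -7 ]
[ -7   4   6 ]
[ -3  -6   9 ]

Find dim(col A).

Row reduce to echelon form.
R2 ← R2 + R1: [0, 6, -5]
R3 ← R3 − (2/3)·R1: [0, 2, -5/3]
R4 ← R4 + (7/6)·R1: [0, 4, -10/3]
R5 ← R5 + (1/2)·R1: [0, -6, 5]
R3 ← R3 − (1/3)·R2: [0, 0, 0]
R4 ← R4 − (2/3)·R2: [0, 0, 0]
R5 ← R5 + R2: [0, 0, 0]
Echelon form has 2 nonzero rows, so rank(A) = 2.
The column space has dimension equal to the rank: 2.

2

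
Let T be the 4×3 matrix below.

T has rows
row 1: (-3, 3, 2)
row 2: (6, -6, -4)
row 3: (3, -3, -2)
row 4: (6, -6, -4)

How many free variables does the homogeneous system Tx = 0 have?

Row reduce to echelon form.
R2 ← R2 + (2)·R1: [0, 0, 0]
R3 ← R3 + R1: [0, 0, 0]
R4 ← R4 + (2)·R1: [0, 0, 0]
1 nonzero row, so rank(T) = 1.
T has 3 columns; by rank–nullity, nullity = 3 − 1 = 2.

2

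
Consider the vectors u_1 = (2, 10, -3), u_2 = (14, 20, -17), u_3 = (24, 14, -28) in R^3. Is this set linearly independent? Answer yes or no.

yes

Form the matrix with these vectors as rows and row reduce.
R2 ← R2 − (7)·R1: [0, -50, 4]
R3 ← R3 − (12)·R1: [0, -106, 8]
R3 ← R3 − (53/25)·R2: [0, 0, -12/25]
3 nonzero rows, so the 3 vectors span a space of dimension 3.
Since 3 = 3, the vectors are linearly independent.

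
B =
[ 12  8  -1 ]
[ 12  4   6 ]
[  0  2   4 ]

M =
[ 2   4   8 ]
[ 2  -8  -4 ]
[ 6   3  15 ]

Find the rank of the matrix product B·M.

2

First compute BM:
[[ 34, -19,  49],
 [ 68,  34, 170],
 [ 28,  -4,  52]]
Now row reduce the product.
R2 ← R2 − (2)·R1: [0, 72, 72]
R3 ← R3 − (14/17)·R1: [0, 198/17, 198/17]
R3 ← R3 − (11/68)·R2: [0, 0, 0]
2 nonzero rows, so rank(BM) = 2.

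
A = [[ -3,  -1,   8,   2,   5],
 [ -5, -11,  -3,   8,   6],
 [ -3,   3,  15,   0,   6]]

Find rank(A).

Row reduce to echelon form.
R2 ← R2 − (5/3)·R1: [0, -28/3, -49/3, 14/3, -7/3]
R3 ← R3 − R1: [0, 4, 7, -2, 1]
R3 ← R3 + (3/7)·R2: [0, 0, 0, 0, 0]
Echelon form has 2 nonzero rows, so rank(A) = 2.

2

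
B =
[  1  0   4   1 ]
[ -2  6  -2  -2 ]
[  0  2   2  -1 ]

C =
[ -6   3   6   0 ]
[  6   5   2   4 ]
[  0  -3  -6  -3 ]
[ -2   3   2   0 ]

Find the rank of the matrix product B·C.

3

First compute BC:
[[ -8,  -6, -16, -12],
 [ 52,  24,   8,  30],
 [ 14,   1, -10,   2]]
Now row reduce the product.
R2 ← R2 + (13/2)·R1: [0, -15, -96, -48]
R3 ← R3 + (7/4)·R1: [0, -19/2, -38, -19]
R3 ← R3 − (19/30)·R2: [0, 0, 114/5, 57/5]
3 nonzero rows, so rank(BC) = 3.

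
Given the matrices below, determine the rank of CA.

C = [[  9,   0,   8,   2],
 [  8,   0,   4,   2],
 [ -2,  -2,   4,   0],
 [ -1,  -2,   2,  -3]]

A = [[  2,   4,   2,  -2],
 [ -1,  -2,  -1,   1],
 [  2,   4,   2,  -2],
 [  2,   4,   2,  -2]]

First compute CA:
[[ 38,  76,  38, -38],
 [ 28,  56,  28, -28],
 [  6,  12,   6,  -6],
 [ -2,  -4,  -2,   2]]
Now row reduce the product.
R2 ← R2 − (14/19)·R1: [0, 0, 0, 0]
R3 ← R3 − (3/19)·R1: [0, 0, 0, 0]
R4 ← R4 + (1/19)·R1: [0, 0, 0, 0]
1 nonzero row, so rank(CA) = 1.

1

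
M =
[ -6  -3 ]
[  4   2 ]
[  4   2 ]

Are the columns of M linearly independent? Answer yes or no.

no

Row reduce M to echelon form.
R2 ← R2 + (2/3)·R1: [0, 0]
R3 ← R3 + (2/3)·R1: [0, 0]
1 pivot among 2 columns.
Only 1 < 2 pivot columns, so the columns are linearly dependent.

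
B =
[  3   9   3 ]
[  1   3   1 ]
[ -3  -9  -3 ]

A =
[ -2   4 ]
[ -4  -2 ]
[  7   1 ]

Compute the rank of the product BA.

First compute BA:
[[-21,  -3],
 [ -7,  -1],
 [ 21,   3]]
Now row reduce the product.
R2 ← R2 − (1/3)·R1: [0, 0]
R3 ← R3 + R1: [0, 0]
1 nonzero row, so rank(BA) = 1.

1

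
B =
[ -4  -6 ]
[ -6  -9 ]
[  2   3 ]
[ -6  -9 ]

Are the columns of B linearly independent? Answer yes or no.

no

Row reduce B to echelon form.
R2 ← R2 − (3/2)·R1: [0, 0]
R3 ← R3 + (1/2)·R1: [0, 0]
R4 ← R4 − (3/2)·R1: [0, 0]
1 pivot among 2 columns.
Only 1 < 2 pivot columns, so the columns are linearly dependent.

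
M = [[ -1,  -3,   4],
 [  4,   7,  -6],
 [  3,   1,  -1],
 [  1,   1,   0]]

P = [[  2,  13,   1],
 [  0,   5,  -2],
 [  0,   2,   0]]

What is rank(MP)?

First compute MP:
[[ -2, -20,   5],
 [  8,  75, -10],
 [  6,  42,   1],
 [  2,  18,  -1]]
Now row reduce the product.
R2 ← R2 + (4)·R1: [0, -5, 10]
R3 ← R3 + (3)·R1: [0, -18, 16]
R4 ← R4 + R1: [0, -2, 4]
R3 ← R3 − (18/5)·R2: [0, 0, -20]
R4 ← R4 − (2/5)·R2: [0, 0, 0]
3 nonzero rows, so rank(MP) = 3.

3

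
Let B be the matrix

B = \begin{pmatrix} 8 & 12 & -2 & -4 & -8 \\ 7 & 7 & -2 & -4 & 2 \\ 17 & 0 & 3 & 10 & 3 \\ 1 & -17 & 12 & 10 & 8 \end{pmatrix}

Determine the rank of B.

4

Row reduce to echelon form.
R2 ← R2 − (7/8)·R1: [0, -7/2, -1/4, -1/2, 9]
R3 ← R3 − (17/8)·R1: [0, -51/2, 29/4, 37/2, 20]
R4 ← R4 − (1/8)·R1: [0, -37/2, 49/4, 21/2, 9]
R3 ← R3 − (51/7)·R2: [0, 0, 127/14, 155/7, -319/7]
R4 ← R4 − (37/7)·R2: [0, 0, 95/7, 92/7, -270/7]
R4 ← R4 − (190/127)·R3: [0, 0, 0, -2538/127, 3760/127]
Echelon form has 4 nonzero rows, so rank(B) = 4.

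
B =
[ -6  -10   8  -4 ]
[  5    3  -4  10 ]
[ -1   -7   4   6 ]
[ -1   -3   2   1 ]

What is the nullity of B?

2

Row reduce to echelon form.
R2 ← R2 + (5/6)·R1: [0, -16/3, 8/3, 20/3]
R3 ← R3 − (1/6)·R1: [0, -16/3, 8/3, 20/3]
R4 ← R4 − (1/6)·R1: [0, -4/3, 2/3, 5/3]
R3 ← R3 − R2: [0, 0, 0, 0]
R4 ← R4 − (1/4)·R2: [0, 0, 0, 0]
2 nonzero rows, so rank(B) = 2.
B has 4 columns; by rank–nullity, nullity = 4 − 2 = 2.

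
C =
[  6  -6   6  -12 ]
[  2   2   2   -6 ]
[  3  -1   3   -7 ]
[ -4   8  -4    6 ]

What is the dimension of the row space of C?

2

Row reduce to echelon form.
R2 ← R2 − (1/3)·R1: [0, 4, 0, -2]
R3 ← R3 − (1/2)·R1: [0, 2, 0, -1]
R4 ← R4 + (2/3)·R1: [0, 4, 0, -2]
R3 ← R3 − (1/2)·R2: [0, 0, 0, 0]
R4 ← R4 − R2: [0, 0, 0, 0]
Echelon form has 2 nonzero rows, so rank(C) = 2.
The row space has dimension equal to the rank: 2.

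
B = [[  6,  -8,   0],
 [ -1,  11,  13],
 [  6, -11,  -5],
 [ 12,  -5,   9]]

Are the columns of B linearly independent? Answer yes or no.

yes

Row reduce B to echelon form.
R2 ← R2 + (1/6)·R1: [0, 29/3, 13]
R3 ← R3 − R1: [0, -3, -5]
R4 ← R4 − (2)·R1: [0, 11, 9]
R3 ← R3 + (9/29)·R2: [0, 0, -28/29]
R4 ← R4 − (33/29)·R2: [0, 0, -168/29]
R4 ← R4 − (6)·R3: [0, 0, 0]
3 pivots among 3 columns.
Every column is a pivot column, so the columns are linearly independent.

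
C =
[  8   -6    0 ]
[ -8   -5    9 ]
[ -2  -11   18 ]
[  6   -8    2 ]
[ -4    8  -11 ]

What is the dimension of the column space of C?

Row reduce to echelon form.
R2 ← R2 + R1: [0, -11, 9]
R3 ← R3 + (1/4)·R1: [0, -25/2, 18]
R4 ← R4 − (3/4)·R1: [0, -7/2, 2]
R5 ← R5 + (1/2)·R1: [0, 5, -11]
R3 ← R3 − (25/22)·R2: [0, 0, 171/22]
R4 ← R4 − (7/22)·R2: [0, 0, -19/22]
R5 ← R5 + (5/11)·R2: [0, 0, -76/11]
R4 ← R4 + (1/9)·R3: [0, 0, 0]
R5 ← R5 + (8/9)·R3: [0, 0, 0]
Echelon form has 3 nonzero rows, so rank(C) = 3.
The column space has dimension equal to the rank: 3.

3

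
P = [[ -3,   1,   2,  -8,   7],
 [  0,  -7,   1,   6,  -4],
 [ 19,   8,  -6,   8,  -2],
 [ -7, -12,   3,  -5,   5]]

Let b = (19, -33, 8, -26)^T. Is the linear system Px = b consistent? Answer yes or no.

yes

Row reduce the augmented matrix [P | b].
R3 ← R3 + (19/3)·R1: [0, 43/3, 20/3, -128/3, 127/3, 385/3]
R4 ← R4 − (7/3)·R1: [0, -43/3, -5/3, 41/3, -34/3, -211/3]
R3 ← R3 + (43/21)·R2: [0, 0, 61/7, -638/21, 239/7, 1276/21]
R4 ← R4 − (43/21)·R2: [0, 0, -26/7, 29/21, -22/7, -58/21]
R4 ← R4 + (26/61)·R3: [0, 0, 0, -2117/183, 696/61, 4234/183]
The echelon form has 4 nonzero rows, and every pivot lies in the first 5 columns, so rank(P) = rank([P|b]) = 4.
The system is consistent.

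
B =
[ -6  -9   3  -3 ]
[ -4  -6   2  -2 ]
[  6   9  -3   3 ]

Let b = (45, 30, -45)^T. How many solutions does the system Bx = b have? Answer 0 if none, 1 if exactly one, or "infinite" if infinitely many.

infinite

Row reduce the augmented matrix [B | b].
R2 ← R2 − (2/3)·R1: [0, 0, 0, 0, 0]
R3 ← R3 + R1: [0, 0, 0, 0, 0]
The echelon form has 1 nonzero rows, and every pivot lies in the first 4 columns, so rank(B) = rank([B|b]) = 1.
The system is consistent.
rank = 1 < 4 unknowns, so there are infinitely many solutions.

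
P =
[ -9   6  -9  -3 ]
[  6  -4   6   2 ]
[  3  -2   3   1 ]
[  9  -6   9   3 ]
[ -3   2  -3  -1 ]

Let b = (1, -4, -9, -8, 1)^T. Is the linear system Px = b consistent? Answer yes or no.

no

Row reduce the augmented matrix [P | b].
R2 ← R2 + (2/3)·R1: [0, 0, 0, 0, -10/3]
R3 ← R3 + (1/3)·R1: [0, 0, 0, 0, -26/3]
R4 ← R4 + R1: [0, 0, 0, 0, -7]
R5 ← R5 − (1/3)·R1: [0, 0, 0, 0, 2/3]
R3 ← R3 − (13/5)·R2: [0, 0, 0, 0, 0]
R4 ← R4 − (21/10)·R2: [0, 0, 0, 0, 0]
R5 ← R5 + (1/5)·R2: [0, 0, 0, 0, 0]
The echelon form has 2 nonzero rows; the last pivot sits in the augmented column, so rank(P) = 1 but rank([P|b]) = 2.
Since the ranks differ, the system is inconsistent.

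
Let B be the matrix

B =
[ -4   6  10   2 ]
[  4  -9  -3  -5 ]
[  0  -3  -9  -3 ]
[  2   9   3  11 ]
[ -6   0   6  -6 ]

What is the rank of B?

Row reduce to echelon form.
R2 ← R2 + R1: [0, -3, 7, -3]
R4 ← R4 + (1/2)·R1: [0, 12, 8, 12]
R5 ← R5 − (3/2)·R1: [0, -9, -9, -9]
R3 ← R3 − R2: [0, 0, -16, 0]
R4 ← R4 + (4)·R2: [0, 0, 36, 0]
R5 ← R5 − (3)·R2: [0, 0, -30, 0]
R4 ← R4 + (9/4)·R3: [0, 0, 0, 0]
R5 ← R5 − (15/8)·R3: [0, 0, 0, 0]
Echelon form has 3 nonzero rows, so rank(B) = 3.

3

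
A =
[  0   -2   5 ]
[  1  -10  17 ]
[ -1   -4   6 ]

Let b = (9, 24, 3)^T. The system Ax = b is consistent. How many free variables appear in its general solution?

0

Row reduce the augmented matrix [A | b].
Swap R1 ↔ R2
R3 ← R3 + R1: [0, -14, 23, 27]
R3 ← R3 − (7)·R2: [0, 0, -12, -36]
The echelon form has 3 nonzero rows, and every pivot lies in the first 3 columns, so rank(A) = rank([A|b]) = 3.
The system is consistent.
Free variables = (unknowns) − (rank) = 3 − 3 = 0.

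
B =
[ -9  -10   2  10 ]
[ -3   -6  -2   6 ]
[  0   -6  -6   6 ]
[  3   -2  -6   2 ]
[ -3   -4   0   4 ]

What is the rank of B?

Row reduce to echelon form.
R2 ← R2 − (1/3)·R1: [0, -8/3, -8/3, 8/3]
R4 ← R4 + (1/3)·R1: [0, -16/3, -16/3, 16/3]
R5 ← R5 − (1/3)·R1: [0, -2/3, -2/3, 2/3]
R3 ← R3 − (9/4)·R2: [0, 0, 0, 0]
R4 ← R4 − (2)·R2: [0, 0, 0, 0]
R5 ← R5 − (1/4)·R2: [0, 0, 0, 0]
Echelon form has 2 nonzero rows, so rank(B) = 2.

2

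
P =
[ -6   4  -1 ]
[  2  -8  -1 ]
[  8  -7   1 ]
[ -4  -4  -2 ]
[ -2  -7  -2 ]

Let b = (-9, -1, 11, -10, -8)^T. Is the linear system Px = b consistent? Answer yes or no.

Row reduce the augmented matrix [P | b].
R2 ← R2 + (1/3)·R1: [0, -20/3, -4/3, -4]
R3 ← R3 + (4/3)·R1: [0, -5/3, -1/3, -1]
R4 ← R4 − (2/3)·R1: [0, -20/3, -4/3, -4]
R5 ← R5 − (1/3)·R1: [0, -25/3, -5/3, -5]
R3 ← R3 − (1/4)·R2: [0, 0, 0, 0]
R4 ← R4 − R2: [0, 0, 0, 0]
R5 ← R5 − (5/4)·R2: [0, 0, 0, 0]
The echelon form has 2 nonzero rows, and every pivot lies in the first 3 columns, so rank(P) = rank([P|b]) = 2.
The system is consistent.

yes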